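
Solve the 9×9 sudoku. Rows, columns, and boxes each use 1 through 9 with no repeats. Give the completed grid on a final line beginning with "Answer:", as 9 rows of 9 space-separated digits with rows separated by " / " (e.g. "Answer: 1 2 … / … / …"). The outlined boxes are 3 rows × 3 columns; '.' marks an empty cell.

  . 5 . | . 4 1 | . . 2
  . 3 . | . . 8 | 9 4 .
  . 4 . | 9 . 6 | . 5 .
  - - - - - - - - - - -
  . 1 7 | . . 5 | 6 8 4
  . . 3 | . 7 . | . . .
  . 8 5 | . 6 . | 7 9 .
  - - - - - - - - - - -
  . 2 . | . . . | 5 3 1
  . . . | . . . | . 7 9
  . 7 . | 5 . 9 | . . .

Step 1. [r8c2∈{6}] r8c2 is down to just 6. So r8c2=6.
Step 2. [r7c5∈{8}] r7c5 has the single candidate 8, so r7c5=8.
Step 3. [r3c7∈{1,3,8}] r3c7 is the only open cell in box 3 admitting 1, so r3c7=1.
Step 4. [r5c7∈{2}] r5c7 has the single candidate 2, so r5c7=2.
Step 5. [r5c6∈{4}] r5c6 is down to just 4 ⇒ r5c6=4.
Step 6. [r6c4∈{1,2,3}] 1 has one home in row 6: r6c4, so r6c4=1.
Step 7. [r6c1∈{2,4}] r6c1 is the only open cell in row 6 admitting 4, so r6c1=4.
Step 8. [r4c1∈{2,9}] box 4 places 2 nowhere but r4c1 ⇒ r4c1=2.
Step 9. [r1c8∈{6}] nothing but 6 survives at r1c8 ⇒ r1c8=6.
Step 10. [r4c4∈{3}] r4c4 is down to just 3, so r4c4=3.
Step 11. [r8c6∈{2,3}] 3 has one home in col 6: r8c6. So r8c6=3.
Step 12. [r7c1∈{9}] r7c1 has the single candidate 9, so r7c1=9.
Step 13. [r7c3∈{4}] only 4 remains possible at r7c3, so r7c3=4.
Step 14. [r2c3∈{1,2,6}] col 3 places 6 nowhere but r2c3 ⇒ r2c3=6.
Step 15. [r2c9∈{7}] only 7 remains possible at r2c9 ⇒ r2c9=7.
Step 16. [r2c4∈{2}] nothing but 2 survives at r2c4. So r2c4=2.
Step 17. [r9c7∈{4,8}] row 9 places 4 nowhere but r9c7 ⇒ r9c7=4.
Step 18. [r8c7∈{8}] r8c7 has the single candidate 8 ⇒ r8c7=8.
Step 19. [r8c3∈{1}] r8c3 is down to just 1 ⇒ r8c3=1.
Step 20. [r3c9∈{3,8}] in col 9, 8 fits only at r3c9, so r3c9=8.
Step 21. [r9c3∈{8}] r9c3's peers cover all but 8. So r9c3=8.
Step 22. [r1c4∈{7}] nothing but 7 survives at r1c4, so r1c4=7.
Step 23. [r9c5∈{1,2}] row 9 places 1 nowhere but r9c5 ⇒ r9c5=1.
Step 24. [r5c4∈{8}] only 8 remains possible at r5c4. So r5c4=8.
Step 25. [r9c1∈{3}] r9c1 is down to just 3. So r9c1=3.
Step 26. [r1c1∈{8}] r1c1 has the single candidate 8 ⇒ r1c1=8.
Step 27. [r7c4∈{6}] r7c4 is down to just 6. So r7c4=6.
Step 28. [r7c6∈{7}] r7c6 is down to just 7. So r7c6=7.
Step 29. [r9c8∈{2}] r9c8's peers cover all but 2. So r9c8=2.
Step 30. [r5c9∈{5}] nothing but 5 survives at r5c9 ⇒ r5c9=5.
Step 31. [r4c5∈{9}] r4c5 is down to just 9, so r4c5=9.
Step 32. [r2c5∈{5}] only 5 remains possible at r2c5 ⇒ r2c5=5.
Step 33. [r8c4∈{4}] r8c4 has the single candidate 4, so r8c4=4.
Step 34. [r3c3∈{2}] only 2 remains possible at r3c3. So r3c3=2.
Step 35. [r8c5∈{2}] nothing but 2 survives at r8c5 ⇒ r8c5=2.
Step 36. [r8c1∈{5}] r8c1 is down to just 5 ⇒ r8c1=5.
Step 37. [r5c8∈{1}] only 1 remains possible at r5c8. So r5c8=1.
Step 38. [r5c1∈{6}] r5c1's peers cover all but 6 ⇒ r5c1=6.
Step 39. [r2c1∈{1}] r2c1's peers cover all but 1 ⇒ r2c1=1.
Step 40. [r1c3∈{9}] r1c3's peers cover all but 9, so r1c3=9.
Step 41. [r1c7∈{3}] r1c7 is down to just 3 ⇒ r1c7=3.
Step 42. [r9c9∈{6}] nothing but 6 survives at r9c9 ⇒ r9c9=6.
Step 43. [r3c1∈{7}] nothing but 7 survives at r3c1, so r3c1=7.
Step 44. [r3c5∈{3}] r3c5's peers cover all but 3 ⇒ r3c5=3.
Step 45. [r5c2∈{9}] r5c2's peers cover all but 9. So r5c2=9.
Step 46. [r6c9∈{3}] nothing but 3 survives at r6c9. So r6c9=3.
Step 47. [r6c6∈{2}] nothing but 2 survives at r6c6 ⇒ r6c6=2.

Answer: 8 5 9 7 4 1 3 6 2 / 1 3 6 2 5 8 9 4 7 / 7 4 2 9 3 6 1 5 8 / 2 1 7 3 9 5 6 8 4 / 6 9 3 8 7 4 2 1 5 / 4 8 5 1 6 2 7 9 3 / 9 2 4 6 8 7 5 3 1 / 5 6 1 4 2 3 8 7 9 / 3 7 8 5 1 9 4 2 6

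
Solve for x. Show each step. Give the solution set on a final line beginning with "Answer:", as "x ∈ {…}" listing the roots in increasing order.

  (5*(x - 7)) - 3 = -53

Step 1. [(5*(x - 7)) - 3 = -53] peel the -3: add 3 from each side, so sub: 5*(x - 7) = -50.
Step 2. [5*(x - 7) = -50] 5·(inner) — divide through by 5, so div: x - 7 = -10.
Step 3. [x - 7 = -10] peel the -7: add 7 from each side. So sub: x = -3.

Answer: x ∈ {-3}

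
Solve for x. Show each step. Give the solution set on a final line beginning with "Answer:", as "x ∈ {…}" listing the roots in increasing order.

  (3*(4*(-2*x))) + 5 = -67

Step 1. [(3*(4*(-2*x))) + 5 = -67] +5 is outermost — subtract 5 both sides. So sub: 3*(4*(-2*x)) = -72.
Step 2. [3*(4*(-2*x)) = -72] 3 out front; divide by 3, so div: 4*(-2*x) = -24.
Step 3. [4*(-2*x) = -24] LHS = 4·(…); ÷4 both sides ⇒ div: -2*x = -6.
Step 4. [-2*x = -6] -2 out front; divide by -2, so div: x = 3.

Answer: x ∈ {3}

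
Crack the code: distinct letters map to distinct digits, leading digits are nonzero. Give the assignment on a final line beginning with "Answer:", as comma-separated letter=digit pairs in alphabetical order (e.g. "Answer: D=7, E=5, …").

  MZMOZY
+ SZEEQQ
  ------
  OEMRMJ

Step 1. [col 1: Y + Q ≡ J (mod 10)] column 1 (Y + Q ≡ J (mod 10), carry-in 0) doesn't pin J yet; pick J=9 and continue ⇒ J=9.
Step 2. [col 1: Y + Q ≡ J (mod 10)] Q=8 is one option consistent with column 1 (Y + Q ≡ J (mod 10), carry-in 0) — take it ⇒ Q=8.
Step 3. [col 1: Y + Q ≡ J (mod 10)] in column 1 we have Y+Q≡J with carry-in 0; given Q=8, J=9 and digits 8,9 already taken and all letters distinct, that pins Y to 1 ⇒ Y=1.
Step 4. [col 2: Z + Q ≡ M (mod 10)] no forcing yet in column 2 (carry-in 0); M=3 is free and consistent — try it, so M=3.
Step 5. [col 2: Z + Q ≡ M (mod 10)] from column 2 (Q=8, M=3, carry-in 0, digits 1,3,8,9 already taken and all letters distinct): Z must equal 5, so Z=5.
Step 6. [col 3: O + E ≡ R (mod 10)] column 3 (O + E ≡ R (mod 10), carry-in 1) doesn't pin O yet; pick O=6 and continue, so O=6.
Step 7. [col 3: O + E ≡ R (mod 10)] no forcing yet in column 3 (carry-in 1); R=7 is free and consistent — try it, so R=7.
Step 8. [col 3: O + E ≡ R (mod 10)] in column 3 we have O+E≡R with carry-in 1; given O=6, R=7 and digits 1,3,5,6,7,8,9 already taken and all letters distinct, that pins E to 0, so E=0.
Step 9. [col 6: M + S ≡ O (mod 10)] column 6: given M=3, O=6, carry-in 1, and digits 0,1,3,5,6,7,8,9 already taken and all letters distinct, M+S≡O (mod 10) forces S=2 ⇒ S=2.

Answer: E=0, J=9, M=3, O=6, Q=8, R=7, S=2, Y=1, Z=5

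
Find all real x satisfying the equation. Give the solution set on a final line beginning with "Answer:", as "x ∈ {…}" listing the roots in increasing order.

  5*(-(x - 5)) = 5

Step 1. [5*(-(x - 5)) = 5] 5·(inner) — divide through by 5. So div: -(x - 5) = 1.
Step 2. [-(x - 5) = 1] leading − — multiply by −1. So neg: x - 5 = -1.
Step 3. [x - 5 = -1] peel the -5: add 5 from each side. So sub: x = 4.

Answer: x ∈ {4}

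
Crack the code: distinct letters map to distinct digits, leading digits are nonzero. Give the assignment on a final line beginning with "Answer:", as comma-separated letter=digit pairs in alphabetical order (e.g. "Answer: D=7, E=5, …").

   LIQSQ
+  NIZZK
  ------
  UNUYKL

Step 1. [col 1: Q + K ≡ L (mod 10)] no forcing yet in column 1 (carry-in 0); K=2 is free and consistent — try it, so K=2.
Step 2. [col 1: Q + K ≡ L (mod 10)] column 1 (Q + K ≡ L (mod 10), carry-in 0) doesn't pin L yet; pick L=9 and continue ⇒ L=9.
Step 3. [U] adding two 5-digit numbers gives at most 5+1 digits, and here it does — U is that final carry and must be 1 ⇒ U=1.
Step 4. [col 1: Q + K ≡ L (mod 10)] column 1 reads Q+K+carry(0)=L with K=2, L=9; with digits 1,2,9 already taken and all letters distinct, the only value for Q is 7 ⇒ Q=7.
Step 5. [col 2: S + Z ≡ K (mod 10)] several values work for S in column 2 (S + Z ≡ K (mod 10), carry-in 0); try S=4. So S=4.
Step 6. [col 2: S + Z ≡ K (mod 10)] from column 2 (S=4, K=2, carry-in 0, digits 1,2,4,7,9 already taken and all letters distinct): Z must equal 8, so Z=8.
Step 7. [col 3: Q + Z ≡ Y (mod 10)] in column 3 we have Q+Z≡Y with carry-in 1; given Q=7, Z=8 and digits 1,2,4,7,8,9 already taken and all letters distinct, that pins Y to 6 ⇒ Y=6.
Step 8. [col 4: I + I ≡ U (mod 10)] I=5 is one option consistent with column 4 (I + I ≡ U (mod 10), carry-in 1) — take it, so I=5.
Step 9. [col 5: L + N ≡ N (mod 10)] several values work for N in column 5 (L + N ≡ N (mod 10), carry-in 1); try N=3 ⇒ N=3.

Answer: I=5, K=2, L=9, N=3, Q=7, S=4, U=1, Y=6, Z=8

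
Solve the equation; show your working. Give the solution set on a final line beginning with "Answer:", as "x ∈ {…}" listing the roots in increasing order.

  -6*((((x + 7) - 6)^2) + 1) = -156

Step 1. [-6*((((x + 7) - 6)^2) + 1) = -156] leading coefficient -6: divide by -6, so div: (((x + 7) - 6)^2) + 1 = 26.
Step 2. [(((x + 7) - 6)^2) + 1 = 26] the outer +1 inverts by subtracting 1. So sub: ((x + 7) - 6)^2 = 25.
Step 3. [((x + 7) - 6)^2 = 25] √ both sides: 25 ≥ 0 gives two branches, so sqrt: (x + 7) - 6 = 5 or -5.
Step 4. [(x + 7) - 6 = 5 or -5] add 6: x sits inside (… - 6) ⇒ sub: x + 7 = 11 or 1.
Step 5. [x + 7 = 11 or 1] +7 is outermost — subtract 7 both sides ⇒ sub: x = 4 or -6.

Answer: x ∈ {-6, 4}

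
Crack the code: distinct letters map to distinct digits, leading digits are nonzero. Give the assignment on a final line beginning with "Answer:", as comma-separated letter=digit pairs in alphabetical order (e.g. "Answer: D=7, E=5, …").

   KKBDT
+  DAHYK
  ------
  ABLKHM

Step 1. [col 1: T + K ≡ M (mod 10)] several values work for T in column 1 (T + K ≡ M (mod 10), carry-in 0); try T=6, so T=6.
Step 2. [A] the sum has 6 digits but both addends have 5; that extra leading digit A is the final carry, namely 1, so A=1.
Step 3. [col 1: T + K ≡ M (mod 10)] column 1 (T + K ≡ M (mod 10), carry-in 0) doesn't pin M yet; pick M=9 and continue, so M=9.
Step 4. [col 1: T + K ≡ M (mod 10)] in column 1 we have T+K≡M with carry-in 0; given T=6, M=9 and digits 1,6,9 already taken and all letters distinct, that pins K to 3 ⇒ K=3.
Step 5. [col 2: D + Y ≡ H (mod 10)] several values work for D in column 2 (D + Y ≡ H (mod 10), carry-in 0); try D=7. So D=7.
Step 6. [col 2: D + Y ≡ H (mod 10)] Y=5 is one option consistent with column 2 (D + Y ≡ H (mod 10), carry-in 0) — take it, so Y=5.
Step 7. [col 2: D + Y ≡ H (mod 10)] column 2: given D=7, Y=5, carry-in 0, and digits 1,3,5,6,7,9 already taken and all letters distinct, D+Y≡H (mod 10) forces H=2, so H=2.
Step 8. [col 3: B + H ≡ K (mod 10)] column 3 reads B+H+carry(1)=K with H=2, K=3; with digits 1,2,3,5,6,7,9 already taken and all letters distinct, the only value for B is 0, so B=0.
Step 9. [col 4: K + A ≡ L (mod 10)] from column 4 (K=3, A=1, carry-in 0, digits 0,1,2,3,5,6,7,9 already taken and all letters distinct): L must equal 4 ⇒ L=4.

Answer: A=1, B=0, D=7, H=2, K=3, L=4, M=9, T=6, Y=5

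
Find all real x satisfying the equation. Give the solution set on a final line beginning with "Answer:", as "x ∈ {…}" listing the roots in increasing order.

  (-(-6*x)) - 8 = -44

Step 1. [(-(-6*x)) - 8 = -44] -8 is outermost — add 8 both sides. So sub: -(-6*x) = -36.
Step 2. [-(-6*x) = -36] LHS negated; negate both sides ⇒ neg: -6*x = 36.
Step 3. [-6*x = 36] -6·(inner) — divide through by -6. So div: x = -6.

Answer: x ∈ {-6}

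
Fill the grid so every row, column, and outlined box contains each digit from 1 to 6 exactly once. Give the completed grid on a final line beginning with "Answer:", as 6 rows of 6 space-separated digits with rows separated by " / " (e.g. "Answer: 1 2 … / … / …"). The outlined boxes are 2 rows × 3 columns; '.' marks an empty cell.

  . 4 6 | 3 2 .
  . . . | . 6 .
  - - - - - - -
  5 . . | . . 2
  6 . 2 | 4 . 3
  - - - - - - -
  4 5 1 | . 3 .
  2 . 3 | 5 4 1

Step 1. [r3c5∈{1}] r3c5's peers cover all but 1 ⇒ r3c5=1.
Step 2. [r1c1∈{1}] nothing but 1 survives at r1c1. So r1c1=1.
Step 3. [r3c4∈{6}] r3c4's peers cover all but 6 ⇒ r3c4=6.
Step 4. [r2c3∈{5}] only 5 remains possible at r2c3 ⇒ r2c3=5.
Step 5. [r2c2∈{2,3}] in row 2, 2 fits only at r2c2 ⇒ r2c2=2.
Step 6. [r6c2∈{6}] only 6 remains possible at r6c2 ⇒ r6c2=6.
Step 7. [r2c4∈{1}] r2c4's peers cover all but 1 ⇒ r2c4=1.
Step 8. [r5c4∈{2}] nothing but 2 survives at r5c4, so r5c4=2.
Step 9. [r3c2∈{3}] r3c2 is down to just 3, so r3c2=3.
Step 10. [r5c6∈{6}] r5c6's peers cover all but 6. So r5c6=6.
Step 11. [r2c6∈{4}] only 4 remains possible at r2c6, so r2c6=4.
Step 12. [r4c2∈{1}] nothing but 1 survives at r4c2 ⇒ r4c2=1.
Step 13. [r1c6∈{5}] only 5 remains possible at r1c6, so r1c6=5.
Step 14. [r4c5∈{5}] only 5 remains possible at r4c5 ⇒ r4c5=5.
Step 15. [r2c1∈{3}] r2c1 has the single candidate 3 ⇒ r2c1=3.
Step 16. [r3c3∈{4}] r3c3 has the single candidate 4 ⇒ r3c3=4.

Answer: 1 4 6 3 2 5 / 3 2 5 1 6 4 / 5 3 4 6 1 2 / 6 1 2 4 5 3 / 4 5 1 2 3 6 / 2 6 3 5 4 1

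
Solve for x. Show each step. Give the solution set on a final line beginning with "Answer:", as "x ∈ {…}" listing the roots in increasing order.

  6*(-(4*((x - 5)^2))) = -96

Step 1. [6*(-(4*((x - 5)^2))) = -96] LHS = 6·(…); ÷6 both sides ⇒ div: -(4*((x - 5)^2)) = -16.
Step 2. [-(4*((x - 5)^2)) = -16] leading − — multiply by −1. So neg: 4*((x - 5)^2) = 16.
Step 3. [4*((x - 5)^2) = 16] 4 out front; divide by 4, so div: (x - 5)^2 = 4.
Step 4. [(x - 5)^2 = 4] √ both sides: 4 ≥ 0 gives two branches. So sqrt: x - 5 = 2 or -2.
Step 5. [x - 5 = 2 or -2] the outer -5 inverts by adding 5. So sub: x = 7 or 3.

Answer: x ∈ {3, 7}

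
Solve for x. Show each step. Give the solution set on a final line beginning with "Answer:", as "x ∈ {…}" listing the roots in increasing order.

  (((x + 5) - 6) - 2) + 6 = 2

Step 1. [(((x + 5) - 6) - 2) + 6 = 2] the outer +6 inverts by subtracting 6 ⇒ sub: ((x + 5) - 6) - 2 = -4.
Step 2. [((x + 5) - 6) - 2 = -4] 2 comes off first (add 2). So sub: (x + 5) - 6 = -2.
Step 3. [(x + 5) - 6 = -2] the outer -6 inverts by adding 6 ⇒ sub: x + 5 = 4.
Step 4. [x + 5 = 4] the outer +5 inverts by subtracting 5 ⇒ sub: x = -1.

Answer: x ∈ {-1}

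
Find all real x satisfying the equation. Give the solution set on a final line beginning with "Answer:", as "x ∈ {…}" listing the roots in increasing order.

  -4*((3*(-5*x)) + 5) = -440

Step 1. [-4*((3*(-5*x)) + 5) = -440] leading coefficient -4: divide by -4 ⇒ div: (3*(-5*x)) + 5 = 110.
Step 2. [(3*(-5*x)) + 5 = 110] 5 comes off first (subtract 5) ⇒ sub: 3*(-5*x) = 105.
Step 3. [3*(-5*x) = 105] 3·(inner) — divide through by 3 ⇒ div: -5*x = 35.
Step 4. [-5*x = 35] -5 out front; divide by -5 ⇒ div: x = -7.

Answer: x ∈ {-7}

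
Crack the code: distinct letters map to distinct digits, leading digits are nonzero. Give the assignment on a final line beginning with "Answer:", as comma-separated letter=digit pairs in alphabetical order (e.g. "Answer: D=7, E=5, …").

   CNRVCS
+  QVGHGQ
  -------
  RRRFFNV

Step 1. [col 1: S + Q ≡ V (mod 10)] several values work for V in column 1 (S + Q ≡ V (mod 10), carry-in 0); try V=5, so V=5.
Step 2. [col 1: S + Q ≡ V (mod 10)] Q=7 is one option consistent with column 1 (S + Q ≡ V (mod 10), carry-in 0) — take it. So Q=7.
Step 3. [R] adding two 6-digit numbers gives at most 6+1 digits, and here it does — R is that final carry and must be 1 ⇒ R=1.
Step 4. [col 1: S + Q ≡ V (mod 10)] in column 1 we have S+Q≡V with carry-in 0; given Q=7, V=5 and digits 1,5,7 already taken and all letters distinct, that pins S to 8 ⇒ S=8.
Step 5. [col 2: C + G ≡ N (mod 10)] several values work for C in column 2 (C + G ≡ N (mod 10), carry-in 1); try C=3. So C=3.
Step 6. [col 2: C + G ≡ N (mod 10)] several values work for N in column 2 (C + G ≡ N (mod 10), carry-in 1); try N=6 ⇒ N=6.
Step 7. [col 2: C + G ≡ N (mod 10)] from column 2 (C=3, N=6, carry-in 1, digits 1,3,5,6,7,8 already taken and all letters distinct): G must equal 2. So G=2.
Step 8. [col 3: V + H ≡ F (mod 10)] column 3 (V + H ≡ F (mod 10), carry-in 0) doesn't pin H yet; pick H=9 and continue ⇒ H=9.
Step 9. [col 3: V + H ≡ F (mod 10)] from column 3 (V=5, H=9, carry-in 0, digits 1,2,3,5,6,7,8,9 already taken and all letters distinct): F must equal 4 ⇒ F=4.

Answer: C=3, F=4, G=2, H=9, N=6, Q=7, R=1, S=8, V=5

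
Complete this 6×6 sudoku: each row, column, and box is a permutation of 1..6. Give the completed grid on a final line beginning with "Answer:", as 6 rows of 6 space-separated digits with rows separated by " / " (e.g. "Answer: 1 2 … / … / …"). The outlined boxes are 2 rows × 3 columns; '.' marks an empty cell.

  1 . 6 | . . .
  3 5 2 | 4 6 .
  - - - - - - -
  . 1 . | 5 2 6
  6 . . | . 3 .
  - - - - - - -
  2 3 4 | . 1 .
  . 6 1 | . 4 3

Step 1. [r4c6∈{1,4}] across col 6, 4 lands solely at r4c6, so r4c6=4.
Step 2. [r1c6∈{2,5}] across col 6, 2 lands solely at r1c6. So r1c6=2.
Step 3. [r5c4∈{6}] r5c4 is down to just 6. So r5c4=6.
Step 4. [r6c4∈{2}] nothing but 2 survives at r6c4, so r6c4=2.
Step 5. [r4c3∈{5}] only 5 remains possible at r4c3 ⇒ r4c3=5.
Step 6. [r4c2∈{2}] nothing but 2 survives at r4c2. So r4c2=2.
Step 7. [r1c5∈{5}] r1c5 has the single candidate 5 ⇒ r1c5=5.
Step 8. [r1c4∈{3}] r1c4 has the single candidate 3 ⇒ r1c4=3.
Step 9. [r5c6∈{5}] r5c6 has the single candidate 5. So r5c6=5.
Step 10. [r6c1∈{5}] r6c1 is down to just 5, so r6c1=5.
Step 11. [r4c4∈{1}] r4c4's peers cover all but 1 ⇒ r4c4=1.
Step 12. [r3c1∈{4}] r3c1 is down to just 4. So r3c1=4.
Step 13. [r2c6∈{1}] r2c6 is down to just 1 ⇒ r2c6=1.
Step 14. [r1c2∈{4}] r1c2's peers cover all but 4 ⇒ r1c2=4.
Step 15. [r3c3∈{3}] nothing but 3 survives at r3c3. So r3c3=3.

Answer: 1 4 6 3 5 2 / 3 5 2 4 6 1 / 4 1 3 5 2 6 / 6 2 5 1 3 4 / 2 3 4 6 1 5 / 5 6 1 2 4 3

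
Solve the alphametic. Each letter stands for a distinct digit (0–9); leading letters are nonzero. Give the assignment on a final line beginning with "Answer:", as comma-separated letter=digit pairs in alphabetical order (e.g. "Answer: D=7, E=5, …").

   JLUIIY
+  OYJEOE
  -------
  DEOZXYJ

Step 1. [col 1: Y + E ≡ J (mod 10)] no forcing yet in column 1 (carry-in 0); E=5 is free and consistent — try it. So E=5.
Step 2. [col 1: Y + E ≡ J (mod 10)] no forcing yet in column 1 (carry-in 0); J=8 is free and consistent — try it, so J=8.
Step 3. [col 1: Y + E ≡ J (mod 10)] from column 1 (E=5, J=8, carry-in 0, digits 5,8 already taken and all letters distinct): Y must equal 3 ⇒ Y=3.
Step 4. [D] D is the leading digit of a 7-digit sum of two 6-digit numbers; the final carry is exactly 1. So D=1.
Step 5. [col 2: I + O ≡ Y (mod 10)] several values work for O in column 2 (I + O ≡ Y (mod 10), carry-in 0); try O=7 ⇒ O=7.
Step 6. [col 2: I + O ≡ Y (mod 10)] from column 2 (O=7, Y=3, carry-in 0, digits 1,3,5,7,8 already taken and all letters distinct): I must equal 6, so I=6.
Step 7. [col 3: I + E ≡ X (mod 10)] column 3: given I=6, E=5, carry-in 1, and digits 1,3,5,6,7,8 already taken and all letters distinct, I+E≡X (mod 10) forces X=2, so X=2.
Step 8. [col 4: U + J ≡ Z (mod 10)] from column 4 (J=8, carry-in 1, digits 1,2,3,5,6,7,8 already taken and all letters distinct): U must equal 0. So U=0.
Step 9. [col 4: U + J ≡ Z (mod 10)] column 4: given U=0, J=8, carry-in 1, and digits 0,1,2,3,5,6,7,8 already taken and all letters distinct, U+J≡Z (mod 10) forces Z=9 ⇒ Z=9.
Step 10. [col 5: L + Y ≡ O (mod 10)] column 5 reads L+Y+carry(0)=O with Y=3, O=7; with digits 0,1,2,3,5,6,7,8,9 already taken and all letters distinct, the only value for L is 4 ⇒ L=4.

Answer: D=1, E=5, I=6, J=8, L=4, O=7, U=0, X=2, Y=3, Z=9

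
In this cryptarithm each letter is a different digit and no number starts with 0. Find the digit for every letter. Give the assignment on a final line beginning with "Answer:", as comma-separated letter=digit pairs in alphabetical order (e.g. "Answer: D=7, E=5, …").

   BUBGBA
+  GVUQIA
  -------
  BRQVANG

Step 1. [B] adding two 6-digit numbers gives at most 6+1 digits, and here it does — B is that final carry and must be 1. So B=1.
Step 2. [col 1: A + A ≡ G (mod 10)] no forcing yet in column 1 (carry-in 0); G=8 is free and consistent — try it ⇒ G=8.
Step 3. [col 1: A + A ≡ G (mod 10)] several values work for A in column 1 (A + A ≡ G (mod 10), carry-in 0); try A=4, so A=4.
Step 4. [col 2: B + I ≡ N (mod 10)] column 2 (B + I ≡ N (mod 10), carry-in 0) doesn't pin I yet; pick I=2 and continue. So I=2.
Step 5. [col 2: B + I ≡ N (mod 10)] in column 2 we have B+I≡N with carry-in 0; given B=1, I=2 and digits 1,2,4,8 already taken and all letters distinct, that pins N to 3 ⇒ N=3.
Step 6. [col 3: G + Q ≡ A (mod 10)] from column 3 (G=8, A=4, carry-in 0, digits 1,2,3,4,8 already taken and all letters distinct): Q must equal 6, so Q=6.
Step 7. [col 4: B + U ≡ V (mod 10)] column 4 (B + U ≡ V (mod 10), carry-in 1) doesn't pin V yet; pick V=9 and continue ⇒ V=9.
Step 8. [col 4: B + U ≡ V (mod 10)] column 4: given B=1, V=9, carry-in 1, and digits 1,2,3,4,6,8,9 already taken and all letters distinct, B+U≡V (mod 10) forces U=7 ⇒ U=7.
Step 9. [col 6: B + G ≡ R (mod 10)] from column 6 (B=1, G=8, carry-in 1, digits 1,2,3,4,6,7,8,9 already taken and all letters distinct): R must equal 0. So R=0.

Answer: A=4, B=1, G=8, I=2, N=3, Q=6, R=0, U=7, V=9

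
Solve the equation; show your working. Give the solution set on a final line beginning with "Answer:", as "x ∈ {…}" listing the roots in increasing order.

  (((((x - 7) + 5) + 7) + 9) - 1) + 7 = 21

Step 1. [(((((x - 7) + 5) + 7) + 9) - 1) + 7 = 21] subtract 7: x sits inside (… + 7), so sub: ((((x - 7) + 5) + 7) + 9) - 1 = 14.
Step 2. [((((x - 7) + 5) + 7) + 9) - 1 = 14] 1 comes off first (add 1). So sub: (((x - 7) + 5) + 7) + 9 = 15.
Step 3. [(((x - 7) + 5) + 7) + 9 = 15] subtract 9: x sits inside (… + 9) ⇒ sub: ((x - 7) + 5) + 7 = 6.
Step 4. [((x - 7) + 5) + 7 = 6] the outer +7 inverts by subtracting 7. So sub: (x - 7) + 5 = -1.
Step 5. [(x - 7) + 5 = -1] subtract 5: x sits inside (… + 5). So sub: x - 7 = -6.
Step 6. [x - 7 = -6] add 7: x sits inside (… - 7) ⇒ sub: x = 1.

Answer: x ∈ {1}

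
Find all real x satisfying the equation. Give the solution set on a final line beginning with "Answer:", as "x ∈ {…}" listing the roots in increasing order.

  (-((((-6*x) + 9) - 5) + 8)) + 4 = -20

Step 1. [(-((((-6*x) + 9) - 5) + 8)) + 4 = -20] subtract 4: x sits inside (… + 4) ⇒ sub: -((((-6*x) + 9) - 5) + 8) = -24.
Step 2. [-((((-6*x) + 9) - 5) + 8) = -24] flip signs both sides. So neg: (((-6*x) + 9) - 5) + 8 = 24.
Step 3. [(((-6*x) + 9) - 5) + 8 = 24] the outer +8 inverts by subtracting 8. So sub: ((-6*x) + 9) - 5 = 16.
Step 4. [((-6*x) + 9) - 5 = 16] the outer -5 inverts by adding 5 ⇒ sub: (-6*x) + 9 = 21.
Step 5. [(-6*x) + 9 = 21] subtract 9: x sits inside (… + 9), so sub: -6*x = 12.
Step 6. [-6*x = 12] LHS = -6·(…); ÷-6 both sides ⇒ div: x = -2.

Answer: x ∈ {-2}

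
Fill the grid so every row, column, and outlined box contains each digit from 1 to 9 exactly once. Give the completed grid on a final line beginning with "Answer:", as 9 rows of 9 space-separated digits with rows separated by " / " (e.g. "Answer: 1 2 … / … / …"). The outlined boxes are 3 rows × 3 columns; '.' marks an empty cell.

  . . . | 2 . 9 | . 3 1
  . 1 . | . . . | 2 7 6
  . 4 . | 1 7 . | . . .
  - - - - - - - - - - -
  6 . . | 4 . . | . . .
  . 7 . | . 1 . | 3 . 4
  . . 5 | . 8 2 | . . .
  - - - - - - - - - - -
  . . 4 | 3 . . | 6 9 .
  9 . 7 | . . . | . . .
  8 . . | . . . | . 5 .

Step 1. [r3c8∈{8}] only 8 remains possible at r3c8, so r3c8=8.
Step 2. [r5c1∈{2}] only 2 remains possible at r5c1, so r5c1=2.
Step 3. [r8c8∈{1,2,4}] 4 has one home in col 8: r8c8 ⇒ r8c8=4.
Step 4. [r2c3∈{3,8,9}] across row 2, 9 lands solely at r2c3, so r2c3=9.
Step 5. [r5c4∈{5,6,9}] row 5 places 9 nowhere but r5c4 ⇒ r5c4=9.
Step 6. [r5c6∈{5,6}] row 5 places 5 nowhere but r5c6, so r5c6=5.
Step 7. [r6c4∈{6,7}] box 5 places 6 nowhere but r6c4 ⇒ r6c4=6.
Step 8. [r4c6∈{3,7}] in box 5, 7 fits only at r4c6, so r4c6=7.
Step 9. [r7c9∈{2,7,8}] row 7 places 7 nowhere but r7c9, so r7c9=7.
Step 10. [r6c9∈{9}] only 9 remains possible at r6c9, so r6c9=9.
Step 11. [r6c2∈{3}] r6c2 is down to just 3, so r6c2=3.
Step 12. [r9c7∈{1}] r9c7 is down to just 1, so r9c7=1.
Step 13. [r9c3∈{2,3,6}] across box 7, 3 lands solely at r9c3. So r9c3=3.
Step 14. [r9c9∈{2}] r9c9 is down to just 2, so r9c9=2.
Step 15. [r9c2∈{6}] nothing but 6 survives at r9c2. So r9c2=6.
Step 16. [r8c7∈{8}] r8c7 has the single candidate 8 ⇒ r8c7=8.
Step 17. [r8c4∈{5}] only 5 remains possible at r8c4, so r8c4=5.
Step 18. [r3c9∈{5}] nothing but 5 survives at r3c9 ⇒ r3c9=5.
Step 19. [r4c3∈{1,8}] r4c3 is the only open cell in col 3 admitting 1, so r4c3=1.
Step 20. [r3c1∈{3}] only 3 remains possible at r3c1. So r3c1=3.
Step 21. [r2c1∈{5}] r2c1's peers cover all but 5, so r2c1=5.
Step 22. [r2c6∈{3,4,8}] col 6 places 3 nowhere but r2c6. So r2c6=3.
Step 23. [r3c6∈{6}] nothing but 6 survives at r3c6. So r3c6=6.
Step 24. [r5c3∈{8}] nothing but 8 survives at r5c3 ⇒ r5c3=8.
Step 25. [r8c2∈{2}] r8c2 is down to just 2, so r8c2=2.
Step 26. [r2c5∈{4}] r2c5 has the single candidate 4 ⇒ r2c5=4.
Step 27. [r7c1∈{1}] r7c1 has the single candidate 1 ⇒ r7c1=1.
Step 28. [r9c4∈{7}] only 7 remains possible at r9c4, so r9c4=7.
Step 29. [r1c5∈{5}] r1c5 has the single candidate 5 ⇒ r1c5=5.
Step 30. [r9c6∈{4}] r9c6's peers cover all but 4. So r9c6=4.
Step 31. [r6c7∈{7}] r6c7's peers cover all but 7. So r6c7=7.
Step 32. [r1c1∈{7}] r1c1's peers cover all but 7, so r1c1=7.
Step 33. [r4c9∈{8}] r4c9 has the single candidate 8. So r4c9=8.
Step 34. [r6c8∈{1}] r6c8's peers cover all but 1, so r6c8=1.
Step 35. [r7c5∈{2}] r7c5 has the single candidate 2. So r7c5=2.
Step 36. [r1c7∈{4}] r1c7 is down to just 4. So r1c7=4.
Step 37. [r2c4∈{8}] only 8 remains possible at r2c4. So r2c4=8.
Step 38. [r4c7∈{5}] r4c7's peers cover all but 5, so r4c7=5.
Step 39. [r7c2∈{5}] r7c2's peers cover all but 5. So r7c2=5.
Step 40. [r1c3∈{6}] nothing but 6 survives at r1c3, so r1c3=6.
Step 41. [r9c5∈{9}] nothing but 9 survives at r9c5. So r9c5=9.
Step 42. [r6c1∈{4}] r6c1 has the single candidate 4, so r6c1=4.
Step 43. [r4c5∈{3}] r4c5's peers cover all but 3, so r4c5=3.
Step 44. [r4c8∈{2}] r4c8's peers cover all but 2, so r4c8=2.
Step 45. [r3c7∈{9}] nothing but 9 survives at r3c7 ⇒ r3c7=9.
Step 46. [r4c2∈{9}] nothing but 9 survives at r4c2, so r4c2=9.
Step 47. [r7c6∈{8}] r7c6's peers cover all but 8, so r7c6=8.
Step 48. [r8c6∈{1}] only 1 remains possible at r8c6 ⇒ r8c6=1.
Step 49. [r8c5∈{6}] nothing but 6 survives at r8c5, so r8c5=6.
Step 50. [r5c8∈{6}] nothing but 6 survives at r5c8 ⇒ r5c8=6.
Step 51. [r3c3∈{2}] only 2 remains possible at r3c3 ⇒ r3c3=2.
Step 52. [r8c9∈{3}] only 3 remains possible at r8c9 ⇒ r8c9=3.
Step 53. [r1c2∈{8}] r1c2 has the single candidate 8 ⇒ r1c2=8.

Answer: 7 8 6 2 5 9 4 3 1 / 5 1 9 8 4 3 2 7 6 / 3 4 2 1 7 6 9 8 5 / 6 9 1 4 3 7 5 2 8 / 2 7 8 9 1 5 3 6 4 / 4 3 5 6 8 2 7 1 9 / 1 5 4 3 2 8 6 9 7 / 9 2 7 5 6 1 8 4 3 / 8 6 3 7 9 4 1 5 2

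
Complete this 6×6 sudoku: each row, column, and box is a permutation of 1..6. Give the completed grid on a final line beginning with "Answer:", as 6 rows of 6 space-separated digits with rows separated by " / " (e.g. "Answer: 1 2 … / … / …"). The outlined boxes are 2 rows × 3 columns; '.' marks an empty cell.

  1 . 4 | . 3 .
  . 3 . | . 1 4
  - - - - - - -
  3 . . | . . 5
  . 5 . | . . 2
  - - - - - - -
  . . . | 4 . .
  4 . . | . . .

Step 1. [r4c1∈{6}] r4c1 is down to just 6 ⇒ r4c1=6.
Step 2. [r4c3∈{1}] only 1 remains possible at r4c3 ⇒ r4c3=1.
Step 3. [r1c6∈{6}] only 6 remains possible at r1c6. So r1c6=6.
Step 4. [r1c2∈{2}] r1c2 has the single candidate 2. So r1c2=2.
Step 5. [r5c1∈{2,5}] across col 1, 2 lands solely at r5c1. So r5c1=2.
Step 6. [r2c3∈{5,6}] in row 2, 6 fits only at r2c3, so r2c3=6.
Step 7. [r6c5∈{2,5,6}] 2 has one home in col 5: r6c5. So r6c5=2.
Step 8. [r5c5∈{5,6}] in col 5, 5 fits only at r5c5. So r5c5=5.
Step 9. [r6c4∈{1,3,6}] r6c4 is the only open cell in box 6 admitting 6, so r6c4=6.
Step 10. [r6c2∈{1}] r6c2 is down to just 1. So r6c2=1.
Step 11. [r5c3∈{3}] r5c3's peers cover all but 3, so r5c3=3.
Step 12. [r3c5∈{4,6}] row 3 places 6 nowhere but r3c5. So r3c5=6.
Step 13. [r1c4∈{5}] nothing but 5 survives at r1c4. So r1c4=5.
Step 14. [r5c6∈{1}] nothing but 1 survives at r5c6 ⇒ r5c6=1.
Step 15. [r2c4∈{2}] r2c4 has the single candidate 2, so r2c4=2.
Step 16. [r3c2∈{4}] only 4 remains possible at r3c2 ⇒ r3c2=4.
Step 17. [r2c1∈{5}] nothing but 5 survives at r2c1, so r2c1=5.
Step 18. [r6c3∈{5}] nothing but 5 survives at r6c3. So r6c3=5.
Step 19. [r6c6∈{3}] r6c6 is down to just 3, so r6c6=3.
Step 20. [r3c4∈{1}] only 1 remains possible at r3c4 ⇒ r3c4=1.
Step 21. [r5c2∈{6}] r5c2 has the single candidate 6, so r5c2=6.
Step 22. [r3c3∈{2}] nothing but 2 survives at r3c3 ⇒ r3c3=2.
Step 23. [r4c4∈{3}] r4c4 has the single candidate 3, so r4c4=3.
Step 24. [r4c5∈{4}] nothing but 4 survives at r4c5, so r4c5=4.

Answer: 1 2 4 5 3 6 / 5 3 6 2 1 4 / 3 4 2 1 6 5 / 6 5 1 3 4 2 / 2 6 3 4 5 1 / 4 1 5 6 2 3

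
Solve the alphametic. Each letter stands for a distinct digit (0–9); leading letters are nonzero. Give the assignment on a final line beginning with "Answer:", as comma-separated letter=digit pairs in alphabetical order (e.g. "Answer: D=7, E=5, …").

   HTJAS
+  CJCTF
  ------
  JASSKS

Step 1. [col 1: S + F ≡ S (mod 10)] in column 1 we have S+F≡S with carry-in 0; given nothing yet and all letters distinct, none taken yet, that pins F to 0 ⇒ F=0.
Step 2. [J] the sum has 6 digits but both addends have 5; that extra leading digit J is the final carry, namely 1, so J=1.
Step 3. [col 1: S + F ≡ S (mod 10)] no forcing yet in column 1 (carry-in 0); S=8 is free and consistent — try it. So S=8.
Step 4. [col 2: A + T ≡ K (mod 10)] T=7 is one option consistent with column 2 (A + T ≡ K (mod 10), carry-in 0) — take it. So T=7.
Step 5. [col 2: A + T ≡ K (mod 10)] column 2 (A + T ≡ K (mod 10), carry-in 0) doesn't pin A yet; pick A=5 and continue. So A=5.
Step 6. [col 2: A + T ≡ K (mod 10)] column 2 reads A+T+carry(0)=K with A=5, T=7; with digits 0,1,5,7,8 already taken and all letters distinct, the only value for K is 2 ⇒ K=2.
Step 7. [col 3: J + C ≡ S (mod 10)] in column 3 we have J+C≡S with carry-in 1; given J=1, S=8 and digits 0,1,2,5,7,8 already taken and all letters distinct, that pins C to 6. So C=6.
Step 8. [col 5: H + C ≡ A (mod 10)] from column 5 (C=6, A=5, carry-in 0, digits 0,1,2,5,6,7,8 already taken and all letters distinct): H must equal 9. So H=9.

Answer: A=5, C=6, F=0, H=9, J=1, K=2, S=8, T=7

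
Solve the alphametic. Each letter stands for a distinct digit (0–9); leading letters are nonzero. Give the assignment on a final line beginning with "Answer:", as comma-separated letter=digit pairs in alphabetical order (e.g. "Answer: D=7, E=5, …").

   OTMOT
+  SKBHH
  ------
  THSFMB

Step 1. [col 1: T + H ≡ B (mod 10)] no forcing yet in column 1 (carry-in 0); B=3 is free and consistent — try it, so B=3.
Step 2. [col 1: T + H ≡ B (mod 10)] column 1 (T + H ≡ B (mod 10), carry-in 0) doesn't pin T yet; pick T=1 and continue. So T=1.
Step 3. [col 1: T + H ≡ B (mod 10)] column 1 reads T+H+carry(0)=B with T=1, B=3; with digits 1,3 already taken and all letters distinct, the only value for H is 2, so H=2.
Step 4. [col 2: O + H ≡ M (mod 10)] no forcing yet in column 2 (carry-in 0); O=4 is free and consistent — try it. So O=4.
Step 5. [col 2: O + H ≡ M (mod 10)] in column 2 we have O+H≡M with carry-in 0; given O=4, H=2 and digits 1,2,3,4 already taken and all letters distinct, that pins M to 6, so M=6.
Step 6. [col 3: M + B ≡ F (mod 10)] column 3 reads M+B+carry(0)=F with M=6, B=3; with digits 1,2,3,4,6 already taken and all letters distinct, the only value for F is 9. So F=9.
Step 7. [col 4: T + K ≡ S (mod 10)] column 4: given T=1, carry-in 0, and digits 1,2,3,4,6,9 already taken and all letters distinct, T+K≡S (mod 10) forces K=7 ⇒ K=7.
Step 8. [col 4: T + K ≡ S (mod 10)] column 4: given T=1, K=7, carry-in 0, and digits 1,2,3,4,6,7,9 already taken and all letters distinct, T+K≡S (mod 10) forces S=8. So S=8.

Answer: B=3, F=9, H=2, K=7, M=6, O=4, S=8, T=1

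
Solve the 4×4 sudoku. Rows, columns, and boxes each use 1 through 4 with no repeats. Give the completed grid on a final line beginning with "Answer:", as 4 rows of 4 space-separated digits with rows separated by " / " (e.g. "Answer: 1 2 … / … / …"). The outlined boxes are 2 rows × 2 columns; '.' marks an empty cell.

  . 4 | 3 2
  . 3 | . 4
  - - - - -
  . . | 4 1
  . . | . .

Step 1. [r3c2∈{2}] nothing but 2 survives at r3c2, so r3c2=2.
Step 2. [r4c1∈{1,3,4}] row 4 places 4 nowhere but r4c1. So r4c1=4.
Step 3. [r1c1∈{1}] r1c1 is down to just 1 ⇒ r1c1=1.
Step 4. [r2c1∈{2}] nothing but 2 survives at r2c1, so r2c1=2.
Step 5. [r4c4∈{3}] r4c4's peers cover all but 3, so r4c4=3.
Step 6. [r2c3∈{1}] nothing but 1 survives at r2c3 ⇒ r2c3=1.
Step 7. [r3c1∈{3}] r3c1 is down to just 3. So r3c1=3.
Step 8. [r4c2∈{1}] r4c2 has the single candidate 1. So r4c2=1.
Step 9. [r4c3∈{2}] only 2 remains possible at r4c3 ⇒ r4c3=2.

Answer: 1 4 3 2 / 2 3 1 4 / 3 2 4 1 / 4 1 2 3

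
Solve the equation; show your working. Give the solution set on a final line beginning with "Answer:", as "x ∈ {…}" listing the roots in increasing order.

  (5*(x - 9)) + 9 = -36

Step 1. [(5*(x - 9)) + 9 = -36] subtract 9: x sits inside (… + 9) ⇒ sub: 5*(x - 9) = -45.
Step 2. [5*(x - 9) = -45] 5·(inner) — divide through by 5 ⇒ div: x - 9 = -9.
Step 3. [x - 9 = -9] the outer -9 inverts by adding 9 ⇒ sub: x = 0.

Answer: x ∈ {0}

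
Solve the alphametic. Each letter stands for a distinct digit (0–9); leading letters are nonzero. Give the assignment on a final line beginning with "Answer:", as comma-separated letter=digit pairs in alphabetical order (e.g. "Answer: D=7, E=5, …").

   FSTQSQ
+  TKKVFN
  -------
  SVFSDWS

Step 1. [col 1: Q + N ≡ S (mod 10)] no forcing yet in column 1 (carry-in 0); S=1 is free and consistent — try it, so S=1.
Step 2. [col 1: Q + N ≡ S (mod 10)] no forcing yet in column 1 (carry-in 0); Q=2 is free and consistent — try it, so Q=2.
Step 3. [col 1: Q + N ≡ S (mod 10)] from column 1 (Q=2, S=1, carry-in 0, digits 1,2 already taken and all letters distinct): N must equal 9. So N=9.
Step 4. [col 2: S + F ≡ W (mod 10)] no forcing yet in column 2 (carry-in 1); F=6 is free and consistent — try it ⇒ F=6.
Step 5. [col 2: S + F ≡ W (mod 10)] column 2: given S=1, F=6, carry-in 1, and digits 1,2,6,9 already taken and all letters distinct, S+F≡W (mod 10) forces W=8. So W=8.
Step 6. [col 3: Q + V ≡ D (mod 10)] no forcing yet in column 3 (carry-in 0); D=5 is free and consistent — try it, so D=5.
Step 7. [col 3: Q + V ≡ D (mod 10)] column 3: given Q=2, D=5, carry-in 0, and digits 1,2,5,6,8,9 already taken and all letters distinct, Q+V≡D (mod 10) forces V=3, so V=3.
Step 8. [col 4: T + K ≡ S (mod 10)] no forcing yet in column 4 (carry-in 0); K=4 is free and consistent — try it ⇒ K=4.
Step 9. [col 4: T + K ≡ S (mod 10)] column 4: given K=4, S=1, carry-in 0, and digits 1,2,3,4,5,6,8,9 already taken and all letters distinct, T+K≡S (mod 10) forces T=7. So T=7.

Answer: D=5, F=6, K=4, N=9, Q=2, S=1, T=7, V=3, W=8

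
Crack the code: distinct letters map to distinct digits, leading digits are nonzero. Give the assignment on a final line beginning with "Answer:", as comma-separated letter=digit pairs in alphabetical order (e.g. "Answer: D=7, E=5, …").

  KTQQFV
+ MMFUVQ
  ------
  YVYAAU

Step 1. [col 1: V + Q ≡ U (mod 10)] column 1 (V + Q ≡ U (mod 10), carry-in 0) doesn't pin U yet; pick U=0 and continue ⇒ U=0.
Step 2. [col 1: V + Q ≡ U (mod 10)] several values work for V in column 1 (V + Q ≡ U (mod 10), carry-in 0); try V=8 ⇒ V=8.
Step 3. [col 1: V + Q ≡ U (mod 10)] in column 1 we have V+Q≡U with carry-in 0; given V=8, U=0 and digits 0,8 already taken and all letters distinct, that pins Q to 2 ⇒ Q=2.
Step 4. [col 2: F + V ≡ A (mod 10)] F=4 is one option consistent with column 2 (F + V ≡ A (mod 10), carry-in 1) — take it ⇒ F=4.
Step 5. [col 2: F + V ≡ A (mod 10)] from column 2 (F=4, V=8, carry-in 1, digits 0,2,4,8 already taken and all letters distinct): A must equal 3, so A=3.
Step 6. [col 4: Q + F ≡ Y (mod 10)] column 4 reads Q+F+carry(0)=Y with Q=2, F=4; with digits 0,2,3,4,8 already taken and all letters distinct, the only value for Y is 6, so Y=6.
Step 7. [col 5: T + M ≡ V (mod 10)] column 5 (T + M ≡ V (mod 10), carry-in 0) doesn't pin T yet; pick T=7 and continue. So T=7.
Step 8. [col 5: T + M ≡ V (mod 10)] in column 5 we have T+M≡V with carry-in 0; given T=7, V=8 and digits 0,2,3,4,6,7,8 already taken and all letters distinct, that pins M to 1 ⇒ M=1.
Step 9. [col 6: K + M ≡ Y (mod 10)] column 6: given M=1, Y=6, carry-in 0, and digits 0,1,2,3,4,6,7,8 already taken and all letters distinct, K+M≡Y (mod 10) forces K=5. So K=5.

Answer: A=3, F=4, K=5, M=1, Q=2, T=7, U=0, V=8, Y=6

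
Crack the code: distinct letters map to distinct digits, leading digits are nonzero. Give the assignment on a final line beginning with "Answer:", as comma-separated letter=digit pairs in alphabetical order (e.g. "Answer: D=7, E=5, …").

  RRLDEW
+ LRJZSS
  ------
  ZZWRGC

Step 1. [col 1: W + S ≡ C (mod 10)] C=9 is one option consistent with column 1 (W + S ≡ C (mod 10), carry-in 0) — take it, so C=9.
Step 2. [col 1: W + S ≡ C (mod 10)] S=8 is one option consistent with column 1 (W + S ≡ C (mod 10), carry-in 0) — take it. So S=8.
Step 3. [col 1: W + S ≡ C (mod 10)] column 1: given S=8, C=9, carry-in 0, and digits 8,9 already taken and all letters distinct, W+S≡C (mod 10) forces W=1. So W=1.
Step 4. [col 2: E + S ≡ G (mod 10)] several values work for E in column 2 (E + S ≡ G (mod 10), carry-in 0); try E=2, so E=2.
Step 5. [col 2: E + S ≡ G (mod 10)] column 2 reads E+S+carry(0)=G with E=2, S=8; with digits 1,2,8,9 already taken and all letters distinct, the only value for G is 0 ⇒ G=0.
Step 6. [col 3: D + Z ≡ R (mod 10)] column 3 (D + Z ≡ R (mod 10), carry-in 1) doesn't pin Z yet; pick Z=7 and continue ⇒ Z=7.
Step 7. [col 3: D + Z ≡ R (mod 10)] no forcing yet in column 3 (carry-in 1); D=5 is free and consistent — try it, so D=5.
Step 8. [col 3: D + Z ≡ R (mod 10)] in column 3 we have D+Z≡R with carry-in 1; given D=5, Z=7 and digits 0,1,2,5,7,8,9 already taken and all letters distinct, that pins R to 3, so R=3.
Step 9. [col 4: L + J ≡ W (mod 10)] column 4 (L + J ≡ W (mod 10), carry-in 1) doesn't pin J yet; pick J=6 and continue. So J=6.
Step 10. [col 4: L + J ≡ W (mod 10)] from column 4 (J=6, W=1, carry-in 1, digits 0,1,2,3,5,6,7,8,9 already taken and all letters distinct): L must equal 4. So L=4.

Answer: C=9, D=5, E=2, G=0, J=6, L=4, R=3, S=8, W=1, Z=7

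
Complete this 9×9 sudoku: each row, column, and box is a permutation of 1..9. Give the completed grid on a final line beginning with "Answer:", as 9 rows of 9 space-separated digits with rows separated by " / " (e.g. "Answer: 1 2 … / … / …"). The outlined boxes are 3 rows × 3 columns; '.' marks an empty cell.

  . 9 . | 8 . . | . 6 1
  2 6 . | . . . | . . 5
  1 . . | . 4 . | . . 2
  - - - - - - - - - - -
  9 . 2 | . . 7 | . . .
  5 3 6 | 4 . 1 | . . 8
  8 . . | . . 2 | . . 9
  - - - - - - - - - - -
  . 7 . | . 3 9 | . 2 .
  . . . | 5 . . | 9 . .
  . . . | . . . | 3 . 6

Step 1. [r9c1∈{4}] nothing but 4 survives at r9c1 ⇒ r9c1=4.
Step 2. [r5c8∈{7}] r5c8's peers cover all but 7 ⇒ r5c8=7.
Step 3. [r9c6∈{8}] nothing but 8 survives at r9c6 ⇒ r9c6=8.
Step 4. [r2c6∈{3}] only 3 remains possible at r2c6. So r2c6=3.
Step 5. [r1c1∈{3,7}] col 1 places 7 nowhere but r1c1, so r1c1=7.
Step 6. [r1c7∈{4}] r1c7 is down to just 4 ⇒ r1c7=4.
Step 7. [r9c4∈{1,2,7}] 2 has one home in col 4: r9c4, so r9c4=2.
Step 8. [r3c8∈{3,8,9}] r3c8 is the only open cell in box 3 admitting 3. So r3c8=3.
Step 9. [r3c4∈{6,7,9}] r3c4 is the only open cell in row 3 admitting 9. So r3c4=9.
Step 10. [r7c9∈{4}] nothing but 4 survives at r7c9. So r7c9=4.
Step 11. [r2c4∈{1,7}] col 4 places 7 nowhere but r2c4, so r2c4=7.
Step 12. [r7c4∈{1,6}] 1 has one home in col 4: r7c4. So r7c4=1.
Step 13. [r2c7∈{8}] r2c7's peers cover all but 8 ⇒ r2c7=8.
Step 14. [r7c3∈{5,8}] across row 7, 8 lands solely at r7c3, so r7c3=8.
Step 15. [r3c3∈{5}] nothing but 5 survives at r3c3 ⇒ r3c3=5.
Step 16. [r7c7∈{5}] r7c7 is down to just 5. So r7c7=5.
Step 17. [r9c8∈{1}] only 1 remains possible at r9c8, so r9c8=1.
Step 18. [r8c1∈{3,6}] 3 has one home in col 1: r8c1, so r8c1=3.
Step 19. [r4c5∈{5,6,8}] across row 4, 8 lands solely at r4c5, so r4c5=8.
Step 20. [r6c5∈{5,6}] 5 has one home in box 5: r6c5, so r6c5=5.
Step 21. [r6c8∈{4}] nothing but 4 survives at r6c8, so r6c8=4.
Step 22. [r6c2∈{1}] nothing but 1 survives at r6c2. So r6c2=1.
Step 23. [r6c7∈{6}] r6c7's peers cover all but 6. So r6c7=6.
Step 24. [r8c5∈{6,7}] 6 has one home in col 5: r8c5 ⇒ r8c5=6.
Step 25. [r6c4∈{3}] r6c4 is down to just 3. So r6c4=3.
Step 26. [r8c8∈{8}] r8c8 has the single candidate 8. So r8c8=8.
Step 27. [r8c3∈{1}] r8c3 is down to just 1. So r8c3=1.
Step 28. [r3c7∈{7}] r3c7 has the single candidate 7, so r3c7=7.
Step 29. [r9c2∈{5}] r9c2 is down to just 5 ⇒ r9c2=5.
Step 30. [r4c7∈{1}] r4c7's peers cover all but 1. So r4c7=1.
Step 31. [r1c3∈{3}] r1c3 has the single candidate 3 ⇒ r1c3=3.
Step 32. [r8c6∈{4}] r8c6 has the single candidate 4. So r8c6=4.
Step 33. [r4c9∈{3}] r4c9 is down to just 3. So r4c9=3.
Step 34. [r4c4∈{6}] r4c4 has the single candidate 6, so r4c4=6.
Step 35. [r3c6∈{6}] only 6 remains possible at r3c6. So r3c6=6.
Step 36. [r4c2∈{4}] r4c2 is down to just 4, so r4c2=4.
Step 37. [r8c9∈{7}] only 7 remains possible at r8c9. So r8c9=7.
Step 38. [r8c2∈{2}] r8c2 has the single candidate 2. So r8c2=2.
Step 39. [r9c3∈{9}] r9c3 is down to just 9, so r9c3=9.
Step 40. [r2c5∈{1}] r2c5's peers cover all but 1. So r2c5=1.
Step 41. [r4c8∈{5}] r4c8 has the single candidate 5. So r4c8=5.
Step 42. [r6c3∈{7}] r6c3's peers cover all but 7 ⇒ r6c3=7.
Step 43. [r5c7∈{2}] only 2 remains possible at r5c7, so r5c7=2.
Step 44. [r7c1∈{6}] r7c1 is down to just 6. So r7c1=6.
Step 45. [r1c5∈{2}] nothing but 2 survives at r1c5 ⇒ r1c5=2.
Step 46. [r3c2∈{8}] r3c2 is down to just 8 ⇒ r3c2=8.
Step 47. [r2c8∈{9}] r2c8 is down to just 9. So r2c8=9.
Step 48. [r2c3∈{4}] r2c3 is down to just 4, so r2c3=4.
Step 49. [r1c6∈{5}] nothing but 5 survives at r1c6 ⇒ r1c6=5.
Step 50. [r5c5∈{9}] r5c5's peers cover all but 9, so r5c5=9.
Step 51. [r9c5∈{7}] r9c5 has the single candidate 7 ⇒ r9c5=7.

Answer: 7 9 3 8 2 5 4 6 1 / 2 6 4 7 1 3 8 9 5 / 1 8 5 9 4 6 7 3 2 / 9 4 2 6 8 7 1 5 3 / 5 3 6 4 9 1 2 7 8 / 8 1 7 3 5 2 6 4 9 / 6 7 8 1 3 9 5 2 4 / 3 2 1 5 6 4 9 8 7 / 4 5 9 2 7 8 3 1 6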